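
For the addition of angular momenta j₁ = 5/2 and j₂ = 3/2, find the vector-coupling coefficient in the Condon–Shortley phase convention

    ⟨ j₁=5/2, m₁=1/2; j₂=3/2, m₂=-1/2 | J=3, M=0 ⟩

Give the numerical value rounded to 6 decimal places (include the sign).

triangle: 1!*4!*2!/8! = 48/40320
(j±m)!: 3!*2!*1!*2!*3!*3! = 864
prefactor² = (2J+1)*Δ*N² = 36/5
  k=0: +1/(0!*1!*2!*1!*2!*1!) = 1/4
  k=1: −1/(1!*0!*1!*0!*3!*2!) = -1/12
Σ = 1/6  ⇒  CG² = 36/5*1/6² = 1/5
CG = +√(1/5) = +0.447214

+0.447214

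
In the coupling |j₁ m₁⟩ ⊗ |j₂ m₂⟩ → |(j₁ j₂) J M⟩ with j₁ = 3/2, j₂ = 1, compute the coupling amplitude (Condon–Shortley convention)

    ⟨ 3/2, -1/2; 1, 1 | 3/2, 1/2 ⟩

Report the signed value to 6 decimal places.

-0.730297

√[4·1!2!1!/5! · 1!2!2!0!2!1!] = √(8/15)
  +(−1)^1/∏(1,0,1,1,1,0)! = -1  (running -1)
⟨..|..⟩ = √(8/15)·(-1) = -0.730297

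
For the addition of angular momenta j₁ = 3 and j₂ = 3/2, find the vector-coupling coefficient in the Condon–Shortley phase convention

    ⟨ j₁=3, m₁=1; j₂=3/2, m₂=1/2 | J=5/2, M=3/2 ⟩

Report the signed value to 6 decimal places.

−√(7/20) = -0.591608

triangle: 2!×4!×1!/8! = 48/40320
(j±m)!: 4!×2!×2!×1!×4!×1! = 2304
prefactor² = (2J+1)×Δ×N² = 576/35
  k=1: −1/(1!×1!×1!×1!×3!×0!) = -1/6
  k=2: +1/(2!×0!×0!×0!×4!×1!) = 1/48
Σ = -7/48  ⇒  CG² = 576/35×(-7/48)² = 7/20
CG = −√(7/20) = -0.591608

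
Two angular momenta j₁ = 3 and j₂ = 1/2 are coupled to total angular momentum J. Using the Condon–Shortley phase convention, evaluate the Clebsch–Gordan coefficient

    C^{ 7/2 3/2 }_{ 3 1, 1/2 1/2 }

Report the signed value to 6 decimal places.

+0.845154

√[8·0!6!1!/8! · 4!2!1!0!5!2!] = √(11520/7)
  +(−1)^0/∏(0,0,2,1,4,0)! = 1/48  (running 1/48)
⟨..|..⟩ = √(11520/7)·(1/48) = +0.845154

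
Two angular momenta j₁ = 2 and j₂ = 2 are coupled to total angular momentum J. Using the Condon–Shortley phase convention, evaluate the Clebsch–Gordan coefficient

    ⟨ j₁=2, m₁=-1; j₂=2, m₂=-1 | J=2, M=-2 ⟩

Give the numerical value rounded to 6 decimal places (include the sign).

triangle: 2!·2!·2!/7! = 8/5040
(j±m)!: 1!·3!·1!·3!·0!·4! = 864
prefactor² = (2J+1)·Δ·N² = 48/7
  k=1: −1/(1!·1!·2!·0!·0!·2!) = -1/4
Σ = -1/4  ⇒  CG² = 48/7·(-1/4)² = 3/7
CG = −√(3/7) = -0.654654

-0.654654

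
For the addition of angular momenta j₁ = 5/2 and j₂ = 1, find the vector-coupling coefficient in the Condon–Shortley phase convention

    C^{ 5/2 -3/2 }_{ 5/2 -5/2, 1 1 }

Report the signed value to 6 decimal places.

j₁+j₂−J=1  J+j₁−j₂=4  J−j₁+j₂=1  j₁+j₂+J+1=7
(j₁±m₁, j₂±m₂, J±M) = (0,5,2,0,1,4)
P² = 1152/7
sum k=1..1:
  [1] −1/24 = -1/24
S = -1/24
C² = P²·S² = 2/7 ; C = -0.534522

-0.534522  (= −√(2/7))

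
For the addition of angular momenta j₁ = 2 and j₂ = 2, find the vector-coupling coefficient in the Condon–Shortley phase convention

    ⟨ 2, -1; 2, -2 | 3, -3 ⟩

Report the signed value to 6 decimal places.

√[7·1!3!3!/8! · 1!3!0!4!0!6!] = √(648)
  +(−1)^0/∏(0,1,3,0,0,3)! = 1/36  (running 1/36)
⟨..|..⟩ = √(648)·(1/36) = +0.707107

+√(1/2) = +0.707107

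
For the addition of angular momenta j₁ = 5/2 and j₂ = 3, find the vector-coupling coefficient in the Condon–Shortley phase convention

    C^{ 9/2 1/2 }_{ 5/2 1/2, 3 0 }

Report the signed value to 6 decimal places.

+√(10/231) = +0.208063

j₁+j₂−J=1  J+j₁−j₂=4  J−j₁+j₂=5  j₁+j₂+J+1=11
(j₁±m₁, j₂±m₂, J±M) = (3,2,3,3,5,4)
P² = 69120/77
sum k=0..1:
  [0] +1/48 = 1/48
  [1] −1/72 = -1/72
S = 1/144
C² = P²·S² = 10/231 ; C = +0.208063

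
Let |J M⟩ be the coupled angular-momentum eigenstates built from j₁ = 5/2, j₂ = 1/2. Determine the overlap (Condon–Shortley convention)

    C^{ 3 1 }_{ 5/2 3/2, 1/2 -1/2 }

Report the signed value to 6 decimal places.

triangle: 0!*5!*1!/7! = 120/5040
(j±m)!: 4!*1!*0!*1!*4!*2! = 1152
prefactor² = (2J+1)*Δ*N² = 192
  k=0: +1/(0!*0!*1!*0!*4!*1!) = 1/24
Σ = 1/24  ⇒  CG² = 192*1/24² = 1/3
CG = +√(1/3) = +0.577350

+√(1/3) ≈ +0.577350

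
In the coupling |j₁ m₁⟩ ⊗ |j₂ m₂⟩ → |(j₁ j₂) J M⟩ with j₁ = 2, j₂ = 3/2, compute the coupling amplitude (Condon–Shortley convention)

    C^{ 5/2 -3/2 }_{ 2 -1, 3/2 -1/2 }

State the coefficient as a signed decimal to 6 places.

j₁+j₂−J=1  J+j₁−j₂=3  J−j₁+j₂=2  j₁+j₂+J+1=7
(j₁±m₁, j₂±m₂, J±M) = (1,3,1,2,1,4)
P² = 144/35
sum k=0..1:
  [0] +1/6 = 1/6
  [1] −1/4 = -1/4
S = -1/12
C² = P²·S² = 1/35 ; C = -0.169031

−√(1/35) ≈ -0.169031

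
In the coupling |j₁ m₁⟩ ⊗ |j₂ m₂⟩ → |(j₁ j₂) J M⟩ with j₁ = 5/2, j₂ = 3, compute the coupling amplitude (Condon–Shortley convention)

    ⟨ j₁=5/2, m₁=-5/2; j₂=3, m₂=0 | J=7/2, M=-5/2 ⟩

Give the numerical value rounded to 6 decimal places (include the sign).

√[8·2!3!4!/10! · 0!5!3!3!1!6!] = √(13824/7)
  +(−1)^2/∏(2,0,3,1,0,3)! = 1/72  (running 1/72)
⟨..|..⟩ = √(13824/7)·(1/72) = +0.617213

+0.617213  (= +√(8/21))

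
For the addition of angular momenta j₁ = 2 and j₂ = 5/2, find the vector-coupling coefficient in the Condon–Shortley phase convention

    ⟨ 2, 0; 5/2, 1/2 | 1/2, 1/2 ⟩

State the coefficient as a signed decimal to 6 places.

+√(1/5) ≈ +0.447214

triangle: 4!×0!×1!/6! = 24/720
(j±m)!: 2!×2!×3!×2!×1!×0! = 48
prefactor² = (2J+1)×Δ×N² = 16/5
  k=2: +1/(2!×2!×0!×1!×0!×0!) = 1/4
Σ = 1/4  ⇒  CG² = 16/5×1/4² = 1/5
CG = +√(1/5) = +0.447214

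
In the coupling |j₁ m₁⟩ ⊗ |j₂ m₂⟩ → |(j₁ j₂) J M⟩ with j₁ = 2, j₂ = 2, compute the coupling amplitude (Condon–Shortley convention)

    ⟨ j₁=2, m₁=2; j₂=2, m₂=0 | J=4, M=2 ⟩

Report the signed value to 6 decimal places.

triangle: 0!·4!·4!/9! = 576/362880
(j±m)!: 4!·0!·2!·2!·6!·2! = 138240
prefactor² = (2J+1)·Δ·N² = 13824/7
  k=0: +1/(0!·0!·0!·2!·4!·2!) = 1/96
Σ = 1/96  ⇒  CG² = 13824/7·1/96² = 3/14
CG = +√(3/14) = +0.462910

+0.462910  (= +√(3/14))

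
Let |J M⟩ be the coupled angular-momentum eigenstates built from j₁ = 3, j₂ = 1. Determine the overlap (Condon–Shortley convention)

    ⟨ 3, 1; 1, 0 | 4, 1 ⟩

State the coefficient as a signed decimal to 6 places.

+√(15/28) = +0.731925

√[9·0!6!2!/9! · 4!2!1!1!5!3!] = √(8640/7)
  +(−1)^0/∏(0,0,2,1,4,1)! = 1/48  (running 1/48)
⟨..|..⟩ = √(8640/7)·(1/48) = +0.731925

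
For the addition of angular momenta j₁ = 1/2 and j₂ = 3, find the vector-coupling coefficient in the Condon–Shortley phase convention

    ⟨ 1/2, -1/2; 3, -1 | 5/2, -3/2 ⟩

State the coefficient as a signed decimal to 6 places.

triangle: 1!·0!·5!/7! = 120/5040
(j±m)!: 0!·1!·2!·4!·1!·4! = 1152
prefactor² = (2J+1)·Δ·N² = 1152/7
  k=1: −1/(1!·0!·0!·1!·0!·4!) = -1/24
Σ = -1/24  ⇒  CG² = 1152/7·(-1/24)² = 2/7
CG = −√(2/7) = -0.534522

−√(2/7) = -0.534522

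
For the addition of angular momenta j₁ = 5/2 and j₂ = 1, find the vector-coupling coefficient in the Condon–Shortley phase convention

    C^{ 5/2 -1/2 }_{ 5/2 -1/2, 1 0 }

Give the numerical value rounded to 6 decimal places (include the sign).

j₁+j₂−J=1  J+j₁−j₂=4  J−j₁+j₂=1  j₁+j₂+J+1=7
(j₁±m₁, j₂±m₂, J±M) = (2,3,1,1,2,3)
P² = 144/35
sum k=0..1:
  [0] +1/6 = 1/6
  [1] −1/4 = -1/4
S = -1/12
C² = P²·S² = 1/35 ; C = -0.169031

−√(1/35) = -0.169031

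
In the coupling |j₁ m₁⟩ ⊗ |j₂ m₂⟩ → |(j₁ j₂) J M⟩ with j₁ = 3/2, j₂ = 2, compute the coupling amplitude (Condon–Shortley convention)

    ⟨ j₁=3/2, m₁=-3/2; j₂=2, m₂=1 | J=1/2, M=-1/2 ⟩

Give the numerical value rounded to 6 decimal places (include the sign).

-0.316228

triangle: 3!×0!×1!/5! = 6/120
(j±m)!: 0!×3!×3!×1!×0!×1! = 36
prefactor² = (2J+1)×Δ×N² = 18/5
  k=3: −1/(3!×0!×0!×0!×0!×1!) = -1/6
Σ = -1/6  ⇒  CG² = 18/5×(-1/6)² = 1/10
CG = −√(1/10) = -0.316228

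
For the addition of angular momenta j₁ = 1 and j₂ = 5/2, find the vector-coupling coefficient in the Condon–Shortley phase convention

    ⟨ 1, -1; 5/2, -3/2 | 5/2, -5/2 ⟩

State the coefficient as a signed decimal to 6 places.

−√(2/7) ≈ -0.534522

j₁+j₂−J=1  J+j₁−j₂=1  J−j₁+j₂=4  j₁+j₂+J+1=7
(j₁±m₁, j₂±m₂, J±M) = (0,2,1,4,0,5)
P² = 1152/7
sum k=1..1:
  [1] −1/24 = -1/24
S = -1/24
C² = P²·S² = 2/7 ; C = -0.534522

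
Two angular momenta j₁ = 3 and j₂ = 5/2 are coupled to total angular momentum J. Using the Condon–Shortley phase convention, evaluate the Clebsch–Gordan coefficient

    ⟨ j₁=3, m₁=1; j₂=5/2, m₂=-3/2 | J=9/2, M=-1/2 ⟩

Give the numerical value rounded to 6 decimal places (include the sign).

√[10·1!5!4!/11! · 4!2!1!4!4!5!] = √(184320/77)
  +(−1)^0/∏(0,1,2,1,3,3)! = 1/72  (running 1/72)
  +(−1)^1/∏(1,0,1,0,4,4)! = -1/576  (running 7/576)
⟨..|..⟩ = √(184320/77)·(7/576) = +0.594588

+0.594588  (= +√(35/99))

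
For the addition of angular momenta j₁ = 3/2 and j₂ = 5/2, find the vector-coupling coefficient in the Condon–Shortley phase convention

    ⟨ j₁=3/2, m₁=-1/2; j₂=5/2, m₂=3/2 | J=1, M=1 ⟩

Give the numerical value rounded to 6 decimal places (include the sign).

+√(3/10) = +0.547723

√[3·3!0!2!/6! · 1!2!4!1!2!0!] = √(24/5)
  +(−1)^2/∏(2,1,0,2,0,0)! = 1/4  (running 1/4)
⟨..|..⟩ = √(24/5)·(1/4) = +0.547723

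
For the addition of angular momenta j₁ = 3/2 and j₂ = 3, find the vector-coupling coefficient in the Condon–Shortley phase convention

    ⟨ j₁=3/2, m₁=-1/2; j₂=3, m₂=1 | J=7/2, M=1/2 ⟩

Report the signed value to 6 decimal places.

−√(2/7) ≈ -0.534522

√[8·1!2!5!/9! · 1!2!4!2!4!3!] = √(512/7)
  +(−1)^0/∏(0,1,2,4,0,1)! = 1/48  (running 1/48)
  +(−1)^1/∏(1,0,1,3,1,2)! = -1/12  (running -1/16)
⟨..|..⟩ = √(512/7)·(-1/16) = -0.534522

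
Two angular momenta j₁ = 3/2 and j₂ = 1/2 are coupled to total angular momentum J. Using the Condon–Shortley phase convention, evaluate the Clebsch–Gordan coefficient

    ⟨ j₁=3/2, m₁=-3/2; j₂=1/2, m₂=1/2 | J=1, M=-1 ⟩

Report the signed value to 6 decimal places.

-0.866025  (= −√(3/4))

triangle: 1!*2!*0!/4! = 2/24
(j±m)!: 0!*3!*1!*0!*0!*2! = 12
prefactor² = (2J+1)*Δ*N² = 3
  k=1: −1/(1!*0!*2!*0!*0!*0!) = -1/2
Σ = -1/2  ⇒  CG² = 3*(-1/2)² = 3/4
CG = −√(3/4) = -0.866025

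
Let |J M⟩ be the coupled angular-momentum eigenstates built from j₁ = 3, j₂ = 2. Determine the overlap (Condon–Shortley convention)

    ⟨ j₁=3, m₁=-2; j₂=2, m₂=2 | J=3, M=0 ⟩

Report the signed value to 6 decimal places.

+0.577350  (= +√(1/3))

triangle: 2!×4!×2!/9! = 96/362880
(j±m)!: 1!×5!×4!×0!×3!×3! = 103680
prefactor² = (2J+1)×Δ×N² = 192
  k=2: +1/(2!×0!×3!×2!×1!×0!) = 1/24
Σ = 1/24  ⇒  CG² = 192×1/24² = 1/3
CG = +√(1/3) = +0.577350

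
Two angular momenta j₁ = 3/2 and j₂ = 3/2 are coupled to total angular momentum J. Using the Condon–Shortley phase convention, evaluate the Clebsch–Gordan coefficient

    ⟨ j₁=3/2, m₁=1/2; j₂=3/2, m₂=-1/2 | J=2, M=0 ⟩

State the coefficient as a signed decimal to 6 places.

j₁+j₂−J=1  J+j₁−j₂=2  J−j₁+j₂=2  j₁+j₂+J+1=6
(j₁±m₁, j₂±m₂, J±M) = (2,1,1,2,2,2)
P² = 4/9
sum k=0..1:
  [0] +1/1 = 1
  [1] −1/4 = -1/4
S = 3/4
C² = P²·S² = 1/4 ; C = +0.500000

+0.500000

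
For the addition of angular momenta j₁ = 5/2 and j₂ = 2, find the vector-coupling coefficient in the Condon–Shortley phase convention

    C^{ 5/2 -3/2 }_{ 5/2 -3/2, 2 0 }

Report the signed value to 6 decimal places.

triangle: 2!·3!·2!/8! = 24/40320
(j±m)!: 1!·4!·2!·2!·1!·4! = 2304
prefactor² = (2J+1)·Δ·N² = 288/35
  k=1: −1/(1!·1!·3!·1!·0!·1!) = -1/6
  k=2: +1/(2!·0!·2!·0!·1!·2!) = 1/8
Σ = -1/24  ⇒  CG² = 288/35·(-1/24)² = 1/70
CG = −√(1/70) = -0.119523

−√(1/70) = -0.119523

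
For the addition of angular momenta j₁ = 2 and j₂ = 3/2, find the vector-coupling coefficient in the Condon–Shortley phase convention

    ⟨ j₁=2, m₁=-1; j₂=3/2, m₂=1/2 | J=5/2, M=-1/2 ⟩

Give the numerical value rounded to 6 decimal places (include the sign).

−√(5/14) ≈ -0.597614

j₁+j₂−J=1  J+j₁−j₂=3  J−j₁+j₂=2  j₁+j₂+J+1=7
(j₁±m₁, j₂±m₂, J±M) = (1,3,2,1,2,3)
P² = 72/35
sum k=0..1:
  [0] +1/12 = 1/12
  [1] −1/2 = -1/2
S = -5/12
C² = P²·S² = 5/14 ; C = -0.597614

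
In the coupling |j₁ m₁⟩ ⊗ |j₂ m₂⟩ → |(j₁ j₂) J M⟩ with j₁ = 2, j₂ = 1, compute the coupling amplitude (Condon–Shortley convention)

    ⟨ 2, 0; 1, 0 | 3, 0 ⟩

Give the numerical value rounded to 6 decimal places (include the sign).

√[7·0!4!2!/7! · 2!2!1!1!3!3!] = √(48/5)
  +(−1)^0/∏(0,0,2,1,2,1)! = 1/4  (running 1/4)
⟨..|..⟩ = √(48/5)·(1/4) = +0.774597

+√(3/5) = +0.774597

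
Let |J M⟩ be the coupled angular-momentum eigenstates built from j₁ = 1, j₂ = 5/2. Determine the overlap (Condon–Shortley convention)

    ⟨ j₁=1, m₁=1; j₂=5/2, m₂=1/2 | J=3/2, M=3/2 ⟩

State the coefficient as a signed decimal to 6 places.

j₁+j₂−J=2  J+j₁−j₂=0  J−j₁+j₂=3  j₁+j₂+J+1=6
(j₁±m₁, j₂±m₂, J±M) = (2,0,3,2,3,0)
P² = 48/5
sum k=0..0:
  [0] +1/12 = 1/12
S = 1/12
C² = P²·S² = 1/15 ; C = +0.258199

+√(1/15) ≈ +0.258199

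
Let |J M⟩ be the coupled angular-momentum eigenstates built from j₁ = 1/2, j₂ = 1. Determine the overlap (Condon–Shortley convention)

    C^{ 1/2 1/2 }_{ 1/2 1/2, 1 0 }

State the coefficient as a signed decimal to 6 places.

j₁+j₂−J=1  J+j₁−j₂=0  J−j₁+j₂=1  j₁+j₂+J+1=3
(j₁±m₁, j₂±m₂, J±M) = (1,0,1,1,1,0)
P² = 1/3
sum k=0..0:
  [0] +1/1 = 1
S = 1
C² = P²·S² = 1/3 ; C = +0.577350

+0.577350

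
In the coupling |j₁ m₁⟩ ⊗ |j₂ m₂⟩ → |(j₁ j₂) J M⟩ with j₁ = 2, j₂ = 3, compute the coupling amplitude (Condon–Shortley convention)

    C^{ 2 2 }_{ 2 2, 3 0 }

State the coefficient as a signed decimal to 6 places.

+0.267261

j₁+j₂−J=3  J+j₁−j₂=1  J−j₁+j₂=3  j₁+j₂+J+1=8
(j₁±m₁, j₂±m₂, J±M) = (4,0,3,3,4,0)
P² = 648/7
sum k=0..0:
  [0] +1/36 = 1/36
S = 1/36
C² = P²·S² = 1/14 ; C = +0.267261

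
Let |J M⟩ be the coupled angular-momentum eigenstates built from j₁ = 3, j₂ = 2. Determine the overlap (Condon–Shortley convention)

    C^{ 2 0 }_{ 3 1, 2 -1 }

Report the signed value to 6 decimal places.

−√(1/7) = -0.377964

triangle: 3!*3!*1!/8! = 36/40320
(j±m)!: 4!*2!*1!*3!*2!*2! = 1152
prefactor² = (2J+1)*Δ*N² = 36/7
  k=0: +1/(0!*3!*2!*1!*1!*0!) = 1/12
  k=1: −1/(1!*2!*1!*0!*2!*1!) = -1/4
Σ = -1/6  ⇒  CG² = 36/7*(-1/6)² = 1/7
CG = −√(1/7) = -0.377964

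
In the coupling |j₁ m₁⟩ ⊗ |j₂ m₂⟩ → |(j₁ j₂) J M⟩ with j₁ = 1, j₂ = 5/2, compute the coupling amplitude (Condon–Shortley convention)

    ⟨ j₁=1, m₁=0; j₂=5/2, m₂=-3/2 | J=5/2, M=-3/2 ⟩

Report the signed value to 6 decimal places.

j₁+j₂−J=1  J+j₁−j₂=1  J−j₁+j₂=4  j₁+j₂+J+1=7
(j₁±m₁, j₂±m₂, J±M) = (1,1,1,4,1,4)
P² = 576/35
sum k=0..1:
  [0] +1/6 = 1/6
  [1] −1/24 = -1/24
S = 1/8
C² = P²·S² = 9/35 ; C = +0.507093

+√(9/35) ≈ +0.507093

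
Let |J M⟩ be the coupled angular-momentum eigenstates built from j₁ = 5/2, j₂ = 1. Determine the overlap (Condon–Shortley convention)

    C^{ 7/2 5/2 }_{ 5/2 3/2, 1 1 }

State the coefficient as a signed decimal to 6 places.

triangle: 0!×5!×2!/8! = 240/40320
(j±m)!: 4!×1!×2!×0!×6!×1! = 34560
prefactor² = (2J+1)×Δ×N² = 11520/7
  k=0: +1/(0!×0!×1!×2!×4!×0!) = 1/48
Σ = 1/48  ⇒  CG² = 11520/7×1/48² = 5/7
CG = +√(5/7) = +0.845154

+√(5/7) = +0.845154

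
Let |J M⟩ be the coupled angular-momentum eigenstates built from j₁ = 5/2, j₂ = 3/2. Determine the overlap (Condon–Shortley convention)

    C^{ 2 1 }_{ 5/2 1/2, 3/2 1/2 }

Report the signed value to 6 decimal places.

-0.545545

√[5·2!3!1!/7! · 3!2!2!1!3!1!] = √(12/7)
  +(−1)^1/∏(1,1,1,1,2,0)! = -1/2  (running -1/2)
  +(−1)^2/∏(2,0,0,0,3,1)! = 1/12  (running -5/12)
⟨..|..⟩ = √(12/7)·(-5/12) = -0.545545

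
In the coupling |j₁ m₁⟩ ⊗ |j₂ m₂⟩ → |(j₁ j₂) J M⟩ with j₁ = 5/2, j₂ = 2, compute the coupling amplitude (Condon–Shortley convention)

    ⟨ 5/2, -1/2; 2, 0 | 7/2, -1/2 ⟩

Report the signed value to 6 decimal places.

-0.195180

triangle: 1!*4!*3!/9! = 144/362880
(j±m)!: 2!*3!*2!*2!*3!*4! = 6912
prefactor² = (2J+1)*Δ*N² = 768/35
  k=0: +1/(0!*1!*3!*2!*1!*1!) = 1/12
  k=1: −1/(1!*0!*2!*1!*2!*2!) = -1/8
Σ = -1/24  ⇒  CG² = 768/35*(-1/24)² = 4/105
CG = −√(4/105) = -0.195180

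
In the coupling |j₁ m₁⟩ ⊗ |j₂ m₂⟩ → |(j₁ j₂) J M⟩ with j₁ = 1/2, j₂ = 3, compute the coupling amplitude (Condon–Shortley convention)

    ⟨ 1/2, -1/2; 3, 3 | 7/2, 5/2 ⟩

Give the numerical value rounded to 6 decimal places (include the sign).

√[8·0!1!6!/8! · 0!1!6!0!6!1!] = √(518400/7)
  +(−1)^0/∏(0,0,1,6,0,0)! = 1/720  (running 1/720)
⟨..|..⟩ = √(518400/7)·(1/720) = +0.377964

+0.377964  (= +√(1/7))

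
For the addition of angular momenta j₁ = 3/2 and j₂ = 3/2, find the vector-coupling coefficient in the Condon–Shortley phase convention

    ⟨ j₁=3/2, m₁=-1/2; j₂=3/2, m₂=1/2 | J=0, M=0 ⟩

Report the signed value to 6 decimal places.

+√(1/4) = +0.500000

√[1·3!0!0!/4! · 1!2!2!1!0!0!] = √(1)
  +(−1)^2/∏(2,1,0,0,0,0)! = 1/2  (running 1/2)
⟨..|..⟩ = √(1)·(1/2) = +0.500000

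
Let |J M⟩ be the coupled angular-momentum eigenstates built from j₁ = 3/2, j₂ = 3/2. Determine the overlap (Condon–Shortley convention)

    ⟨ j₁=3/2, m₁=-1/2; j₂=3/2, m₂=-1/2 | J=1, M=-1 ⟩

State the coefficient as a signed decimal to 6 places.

-0.632456  (= −√(2/5))

triangle: 2!×1!×1!/5! = 2/120
(j±m)!: 1!×2!×1!×2!×0!×2! = 8
prefactor² = (2J+1)×Δ×N² = 2/5
  k=1: −1/(1!×1!×1!×0!×0!×1!) = -1
Σ = -1  ⇒  CG² = 2/5×(-1)² = 2/5
CG = −√(2/5) = -0.632456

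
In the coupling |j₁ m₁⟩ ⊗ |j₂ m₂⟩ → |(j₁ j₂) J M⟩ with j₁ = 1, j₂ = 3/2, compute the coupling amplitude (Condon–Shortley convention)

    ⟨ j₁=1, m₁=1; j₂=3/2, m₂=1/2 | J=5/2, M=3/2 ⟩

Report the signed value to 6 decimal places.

+0.774597  (= +√(3/5))

√[6·0!2!3!/6! · 2!0!2!1!4!1!] = √(48/5)
  +(−1)^0/∏(0,0,0,2,2,1)! = 1/4  (running 1/4)
⟨..|..⟩ = √(48/5)·(1/4) = +0.774597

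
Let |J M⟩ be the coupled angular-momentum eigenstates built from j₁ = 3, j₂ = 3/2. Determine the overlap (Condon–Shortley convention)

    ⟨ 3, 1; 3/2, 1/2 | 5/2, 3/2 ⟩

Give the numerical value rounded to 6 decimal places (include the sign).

−√(7/20) ≈ -0.591608

j₁+j₂−J=2  J+j₁−j₂=4  J−j₁+j₂=1  j₁+j₂+J+1=8
(j₁±m₁, j₂±m₂, J±M) = (4,2,2,1,4,1)
P² = 576/35
sum k=1..2:
  [1] −1/6 = -1/6
  [2] +1/48 = 1/48
S = -7/48
C² = P²·S² = 7/20 ; C = -0.591608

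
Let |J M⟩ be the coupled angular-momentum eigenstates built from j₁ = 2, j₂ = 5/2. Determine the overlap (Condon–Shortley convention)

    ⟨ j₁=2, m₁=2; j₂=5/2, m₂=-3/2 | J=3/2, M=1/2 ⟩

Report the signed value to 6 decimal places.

√[4·3!1!2!/7! · 4!0!1!4!2!1!] = √(384/35)
  +(−1)^0/∏(0,3,0,1,1,1)! = 1/6  (running 1/6)
⟨..|..⟩ = √(384/35)·(1/6) = +0.552052

+√(32/105) = +0.552052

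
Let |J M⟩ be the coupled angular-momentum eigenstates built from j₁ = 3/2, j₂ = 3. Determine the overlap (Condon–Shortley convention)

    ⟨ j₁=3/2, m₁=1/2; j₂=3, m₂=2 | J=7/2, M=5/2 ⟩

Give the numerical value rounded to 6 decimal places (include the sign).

−√(1/7) = -0.377964

√[8·1!2!5!/9! · 2!1!5!1!6!1!] = √(6400/7)
  +(−1)^0/∏(0,1,1,5,1,0)! = 1/120  (running 1/120)
  +(−1)^1/∏(1,0,0,4,2,1)! = -1/48  (running -1/80)
⟨..|..⟩ = √(6400/7)·(-1/80) = -0.377964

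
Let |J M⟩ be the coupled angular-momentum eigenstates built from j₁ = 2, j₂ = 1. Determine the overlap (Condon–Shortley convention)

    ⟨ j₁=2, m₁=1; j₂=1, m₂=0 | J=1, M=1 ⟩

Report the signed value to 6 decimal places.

triangle: 2!×2!×0!/5! = 4/120
(j±m)!: 3!×1!×1!×1!×2!×0! = 12
prefactor² = (2J+1)×Δ×N² = 6/5
  k=1: −1/(1!×1!×0!×0!×2!×0!) = -1/2
Σ = -1/2  ⇒  CG² = 6/5×(-1/2)² = 3/10
CG = −√(3/10) = -0.547723

−√(3/10) ≈ -0.547723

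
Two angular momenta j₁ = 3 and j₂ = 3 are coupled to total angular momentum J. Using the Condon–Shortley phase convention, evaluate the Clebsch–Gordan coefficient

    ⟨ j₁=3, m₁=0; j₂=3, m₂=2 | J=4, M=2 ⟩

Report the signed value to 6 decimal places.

√[9·2!4!4!/11! · 3!3!5!1!6!2!] = √(124416/77)
  +(−1)^1/∏(1,1,2,4,2,0)! = -1/96  (running -1/96)
  +(−1)^2/∏(2,0,1,3,3,1)! = 1/72  (running 1/288)
⟨..|..⟩ = √(124416/77)·(1/288) = +0.139573

+0.139573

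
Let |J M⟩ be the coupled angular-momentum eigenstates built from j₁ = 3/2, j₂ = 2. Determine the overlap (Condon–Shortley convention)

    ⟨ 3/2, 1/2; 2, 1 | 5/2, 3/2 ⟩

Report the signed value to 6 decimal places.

-0.169031

√[6·1!2!3!/7! · 2!1!3!1!4!1!] = √(144/35)
  +(−1)^0/∏(0,1,1,3,1,0)! = 1/6  (running 1/6)
  +(−1)^1/∏(1,0,0,2,2,1)! = -1/4  (running -1/12)
⟨..|..⟩ = √(144/35)·(-1/12) = -0.169031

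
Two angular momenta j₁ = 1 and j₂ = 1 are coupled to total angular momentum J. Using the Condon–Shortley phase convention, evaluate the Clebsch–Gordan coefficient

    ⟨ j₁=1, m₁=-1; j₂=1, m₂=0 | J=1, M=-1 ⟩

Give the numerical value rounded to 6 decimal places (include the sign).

-0.707107

triangle: 1!×1!×1!/4! = 1/24
(j±m)!: 0!×2!×1!×1!×0!×2! = 4
prefactor² = (2J+1)×Δ×N² = 1/2
  k=1: −1/(1!×0!×1!×0!×0!×1!) = -1
Σ = -1  ⇒  CG² = 1/2×(-1)² = 1/2
CG = −√(1/2) = -0.707107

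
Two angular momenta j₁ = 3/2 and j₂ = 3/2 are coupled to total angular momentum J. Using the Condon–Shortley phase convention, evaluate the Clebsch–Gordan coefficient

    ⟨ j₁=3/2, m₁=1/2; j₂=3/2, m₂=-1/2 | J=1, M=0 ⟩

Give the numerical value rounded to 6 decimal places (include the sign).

√[3·2!1!1!/5! · 2!1!1!2!1!1!] = √(1/5)
  +(−1)^0/∏(0,2,1,1,0,0)! = 1/2  (running 1/2)
  +(−1)^1/∏(1,1,0,0,1,1)! = -1  (running -1/2)
⟨..|..⟩ = √(1/5)·(-1/2) = -0.223607

-0.223607  (= −√(1/20))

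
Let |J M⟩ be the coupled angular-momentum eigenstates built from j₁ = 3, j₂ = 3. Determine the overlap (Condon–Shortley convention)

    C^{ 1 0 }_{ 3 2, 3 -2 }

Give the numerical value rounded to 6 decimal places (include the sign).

-0.377964

j₁+j₂−J=5  J+j₁−j₂=1  J−j₁+j₂=1  j₁+j₂+J+1=8
(j₁±m₁, j₂±m₂, J±M) = (5,1,1,5,1,1)
P² = 900/7
sum k=0..1:
  [0] +1/120 = 1/120
  [1] −1/24 = -1/24
S = -1/30
C² = P²·S² = 1/7 ; C = -0.377964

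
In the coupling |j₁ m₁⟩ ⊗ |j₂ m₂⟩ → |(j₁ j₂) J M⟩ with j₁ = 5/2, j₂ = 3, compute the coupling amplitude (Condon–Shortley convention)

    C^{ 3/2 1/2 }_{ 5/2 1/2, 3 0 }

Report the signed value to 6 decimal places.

j₁+j₂−J=4  J+j₁−j₂=1  J−j₁+j₂=2  j₁+j₂+J+1=8
(j₁±m₁, j₂±m₂, J±M) = (3,2,3,3,2,1)
P² = 144/35
sum k=1..2:
  [1] −1/12 = -1/12
  [2] +1/4 = 1/4
S = 1/6
C² = P²·S² = 4/35 ; C = +0.338062

+√(4/35) = +0.338062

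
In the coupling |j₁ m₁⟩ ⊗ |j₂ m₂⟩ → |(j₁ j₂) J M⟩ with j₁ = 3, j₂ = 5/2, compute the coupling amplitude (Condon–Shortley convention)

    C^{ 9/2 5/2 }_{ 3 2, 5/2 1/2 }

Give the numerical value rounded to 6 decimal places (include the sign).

+√(49/198) = +0.497468

triangle: 1!*5!*4!/11! = 2880/39916800
(j±m)!: 5!*1!*3!*2!*7!*2! = 14515200
prefactor² = (2J+1)*Δ*N² = 115200/11
  k=0: +1/(0!*1!*1!*3!*4!*1!) = 1/144
  k=1: −1/(1!*0!*0!*2!*5!*2!) = -1/480
Σ = 7/1440  ⇒  CG² = 115200/11*7/1440² = 49/198
CG = +√(49/198) = +0.497468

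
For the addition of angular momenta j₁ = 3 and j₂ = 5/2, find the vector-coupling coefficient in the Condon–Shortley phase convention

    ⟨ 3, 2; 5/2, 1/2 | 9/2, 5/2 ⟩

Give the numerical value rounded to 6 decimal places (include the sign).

+0.497468

triangle: 1!*5!*4!/11! = 2880/39916800
(j±m)!: 5!*1!*3!*2!*7!*2! = 14515200
prefactor² = (2J+1)*Δ*N² = 115200/11
  k=0: +1/(0!*1!*1!*3!*4!*1!) = 1/144
  k=1: −1/(1!*0!*0!*2!*5!*2!) = -1/480
Σ = 7/1440  ⇒  CG² = 115200/11*7/1440² = 49/198
CG = +√(49/198) = +0.497468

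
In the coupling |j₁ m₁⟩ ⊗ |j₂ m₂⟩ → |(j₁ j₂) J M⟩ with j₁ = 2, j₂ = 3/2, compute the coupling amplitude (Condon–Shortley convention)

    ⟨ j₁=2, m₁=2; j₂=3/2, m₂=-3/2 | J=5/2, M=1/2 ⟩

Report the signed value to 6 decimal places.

√[6·1!3!2!/7! · 4!0!0!3!3!2!] = √(864/35)
  +(−1)^0/∏(0,1,0,0,3,2)! = 1/12  (running 1/12)
⟨..|..⟩ = √(864/35)·(1/12) = +0.414039

+0.414039  (= +√(6/35))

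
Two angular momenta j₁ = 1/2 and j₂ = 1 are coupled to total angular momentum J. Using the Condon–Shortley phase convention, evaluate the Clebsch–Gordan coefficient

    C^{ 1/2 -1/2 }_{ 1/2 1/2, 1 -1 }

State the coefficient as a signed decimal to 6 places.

+0.816497

√[2·1!0!1!/3! · 1!0!0!2!0!1!] = √(2/3)
  +(−1)^0/∏(0,1,0,0,0,1)! = 1  (running 1)
⟨..|..⟩ = √(2/3)·(1) = +0.816497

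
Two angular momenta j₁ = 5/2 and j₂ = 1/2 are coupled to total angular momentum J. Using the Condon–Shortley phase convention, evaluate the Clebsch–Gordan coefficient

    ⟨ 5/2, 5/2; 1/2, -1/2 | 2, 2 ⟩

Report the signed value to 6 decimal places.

triangle: 1!·4!·0!/6! = 24/720
(j±m)!: 5!·0!·0!·1!·4!·0! = 2880
prefactor² = (2J+1)·Δ·N² = 480
  k=0: +1/(0!·1!·0!·0!·4!·0!) = 1/24
Σ = 1/24  ⇒  CG² = 480·1/24² = 5/6
CG = +√(5/6) = +0.912871

+0.912871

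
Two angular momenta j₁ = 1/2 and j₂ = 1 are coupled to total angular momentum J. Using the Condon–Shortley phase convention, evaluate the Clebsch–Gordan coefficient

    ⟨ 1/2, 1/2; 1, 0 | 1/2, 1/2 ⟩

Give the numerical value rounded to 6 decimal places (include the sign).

j₁+j₂−J=1  J+j₁−j₂=0  J−j₁+j₂=1  j₁+j₂+J+1=3
(j₁±m₁, j₂±m₂, J±M) = (1,0,1,1,1,0)
P² = 1/3
sum k=0..0:
  [0] +1/1 = 1
S = 1
C² = P²·S² = 1/3 ; C = +0.577350

+√(1/3) = +0.577350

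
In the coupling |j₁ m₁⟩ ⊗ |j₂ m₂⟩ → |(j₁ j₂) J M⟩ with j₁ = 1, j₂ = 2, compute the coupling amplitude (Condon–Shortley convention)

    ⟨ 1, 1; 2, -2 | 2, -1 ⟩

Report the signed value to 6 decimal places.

+√(1/3) ≈ +0.577350

√[5·1!1!3!/6! · 2!0!0!4!1!3!] = √(12)
  +(−1)^0/∏(0,1,0,0,1,3)! = 1/6  (running 1/6)
⟨..|..⟩ = √(12)·(1/6) = +0.577350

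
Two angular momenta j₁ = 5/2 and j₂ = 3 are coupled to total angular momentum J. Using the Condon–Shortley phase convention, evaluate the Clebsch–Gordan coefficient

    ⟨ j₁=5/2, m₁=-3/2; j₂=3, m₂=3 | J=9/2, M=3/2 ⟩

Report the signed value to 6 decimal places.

j₁+j₂−J=1  J+j₁−j₂=4  J−j₁+j₂=5  j₁+j₂+J+1=11
(j₁±m₁, j₂±m₂, J±M) = (1,4,6,0,6,3)
P² = 4147200/77
sum k=1..1:
  [1] −1/720 = -1/720
S = -1/720
C² = P²·S² = 8/77 ; C = -0.322329

-0.322329  (= −√(8/77))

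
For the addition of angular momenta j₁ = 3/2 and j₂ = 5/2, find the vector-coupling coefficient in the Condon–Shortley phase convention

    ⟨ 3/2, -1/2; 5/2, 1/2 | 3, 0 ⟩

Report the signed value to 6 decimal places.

-0.447214

j₁+j₂−J=1  J+j₁−j₂=2  J−j₁+j₂=4  j₁+j₂+J+1=8
(j₁±m₁, j₂±m₂, J±M) = (1,2,3,2,3,3)
P² = 36/5
sum k=0..1:
  [0] +1/12 = 1/12
  [1] −1/4 = -1/4
S = -1/6
C² = P²·S² = 1/5 ; C = -0.447214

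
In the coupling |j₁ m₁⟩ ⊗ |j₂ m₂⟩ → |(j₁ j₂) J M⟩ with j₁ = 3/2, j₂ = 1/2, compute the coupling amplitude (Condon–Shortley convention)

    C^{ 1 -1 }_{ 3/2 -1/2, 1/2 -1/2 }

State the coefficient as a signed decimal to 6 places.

triangle: 1!*2!*0!/4! = 2/24
(j±m)!: 1!*2!*0!*1!*0!*2! = 4
prefactor² = (2J+1)*Δ*N² = 1
  k=0: +1/(0!*1!*2!*0!*0!*0!) = 1/2
Σ = 1/2  ⇒  CG² = 1*1/2² = 1/4
CG = +√(1/4) = +0.500000

+√(1/4) = +0.500000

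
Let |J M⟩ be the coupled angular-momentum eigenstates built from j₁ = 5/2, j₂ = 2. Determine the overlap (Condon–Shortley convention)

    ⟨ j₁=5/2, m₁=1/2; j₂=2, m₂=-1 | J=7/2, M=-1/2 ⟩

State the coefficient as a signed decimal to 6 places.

+0.557773  (= +√(14/45))

triangle: 1!*4!*3!/9! = 144/362880
(j±m)!: 3!*2!*1!*3!*3!*4! = 10368
prefactor² = (2J+1)*Δ*N² = 1152/35
  k=0: +1/(0!*1!*2!*1!*2!*2!) = 1/8
  k=1: −1/(1!*0!*1!*0!*3!*3!) = -1/36
Σ = 7/72  ⇒  CG² = 1152/35*7/72² = 14/45
CG = +√(14/45) = +0.557773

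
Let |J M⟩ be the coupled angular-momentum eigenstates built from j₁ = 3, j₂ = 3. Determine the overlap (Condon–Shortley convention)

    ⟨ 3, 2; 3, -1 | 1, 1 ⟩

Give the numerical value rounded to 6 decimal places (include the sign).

j₁+j₂−J=5  J+j₁−j₂=1  J−j₁+j₂=1  j₁+j₂+J+1=8
(j₁±m₁, j₂±m₂, J±M) = (5,1,2,4,2,0)
P² = 720/7
sum k=1..1:
  [1] −1/24 = -1/24
S = -1/24
C² = P²·S² = 5/28 ; C = -0.422577

−√(5/28) = -0.422577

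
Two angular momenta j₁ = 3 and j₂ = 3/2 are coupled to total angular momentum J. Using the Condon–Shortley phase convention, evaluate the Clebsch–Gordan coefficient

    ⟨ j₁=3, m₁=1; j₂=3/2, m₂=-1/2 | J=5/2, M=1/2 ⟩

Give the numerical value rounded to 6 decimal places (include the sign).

−√(1/70) ≈ -0.119523

triangle: 2!*4!*1!/8! = 48/40320
(j±m)!: 4!*2!*1!*2!*3!*2! = 1152
prefactor² = (2J+1)*Δ*N² = 288/35
  k=0: +1/(0!*2!*2!*1!*2!*0!) = 1/8
  k=1: −1/(1!*1!*1!*0!*3!*1!) = -1/6
Σ = -1/24  ⇒  CG² = 288/35*(-1/24)² = 1/70
CG = −√(1/70) = -0.119523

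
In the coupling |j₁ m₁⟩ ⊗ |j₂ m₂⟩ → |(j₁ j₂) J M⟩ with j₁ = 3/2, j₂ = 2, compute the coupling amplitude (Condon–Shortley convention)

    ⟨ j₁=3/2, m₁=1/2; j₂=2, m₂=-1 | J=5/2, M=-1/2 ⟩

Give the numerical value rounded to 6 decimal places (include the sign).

j₁+j₂−J=1  J+j₁−j₂=2  J−j₁+j₂=3  j₁+j₂+J+1=7
(j₁±m₁, j₂±m₂, J±M) = (2,1,1,3,2,3)
P² = 72/35
sum k=0..1:
  [0] +1/2 = 1/2
  [1] −1/12 = -1/12
S = 5/12
C² = P²·S² = 5/14 ; C = +0.597614

+0.597614  (= +√(5/14))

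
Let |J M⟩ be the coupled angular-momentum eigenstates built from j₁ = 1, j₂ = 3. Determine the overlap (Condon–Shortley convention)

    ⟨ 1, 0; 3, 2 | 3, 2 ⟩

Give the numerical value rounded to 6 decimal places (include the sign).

-0.577350

j₁+j₂−J=1  J+j₁−j₂=1  J−j₁+j₂=5  j₁+j₂+J+1=8
(j₁±m₁, j₂±m₂, J±M) = (1,1,5,1,5,1)
P² = 300
sum k=0..1:
  [0] +1/120 = 1/120
  [1] −1/24 = -1/24
S = -1/30
C² = P²·S² = 1/3 ; C = -0.577350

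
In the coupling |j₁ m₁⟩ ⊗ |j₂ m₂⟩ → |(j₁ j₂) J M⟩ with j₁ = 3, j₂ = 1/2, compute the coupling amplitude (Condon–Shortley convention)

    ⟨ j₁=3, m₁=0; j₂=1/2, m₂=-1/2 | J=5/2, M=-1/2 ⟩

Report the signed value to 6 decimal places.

triangle: 1!×5!×0!/7! = 120/5040
(j±m)!: 3!×3!×0!×1!×2!×3! = 432
prefactor² = (2J+1)×Δ×N² = 432/7
  k=0: +1/(0!×1!×3!×0!×2!×0!) = 1/12
Σ = 1/12  ⇒  CG² = 432/7×1/12² = 3/7
CG = +√(3/7) = +0.654654

+0.654654  (= +√(3/7))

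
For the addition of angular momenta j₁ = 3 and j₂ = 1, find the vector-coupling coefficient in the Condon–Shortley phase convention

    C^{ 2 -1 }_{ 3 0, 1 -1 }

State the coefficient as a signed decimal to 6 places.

+√(1/7) ≈ +0.377964

j₁+j₂−J=2  J+j₁−j₂=4  J−j₁+j₂=0  j₁+j₂+J+1=7
(j₁±m₁, j₂±m₂, J±M) = (3,3,0,2,1,3)
P² = 144/7
sum k=0..0:
  [0] +1/12 = 1/12
S = 1/12
C² = P²·S² = 1/7 ; C = +0.377964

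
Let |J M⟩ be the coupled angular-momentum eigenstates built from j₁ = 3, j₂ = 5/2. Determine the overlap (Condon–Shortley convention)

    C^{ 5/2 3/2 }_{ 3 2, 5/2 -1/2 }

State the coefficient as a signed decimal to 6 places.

√[6·3!3!2!/9! · 5!1!2!3!4!1!] = √(288/7)
  +(−1)^0/∏(0,3,1,2,2,0)! = 1/24  (running 1/24)
  +(−1)^1/∏(1,2,0,1,3,1)! = -1/12  (running -1/24)
⟨..|..⟩ = √(288/7)·(-1/24) = -0.267261

−√(1/14) ≈ -0.267261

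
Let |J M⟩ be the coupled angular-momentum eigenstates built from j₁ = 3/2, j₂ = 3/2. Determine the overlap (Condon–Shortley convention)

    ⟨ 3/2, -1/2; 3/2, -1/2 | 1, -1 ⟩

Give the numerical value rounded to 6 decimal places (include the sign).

√[3·2!1!1!/5! · 1!2!1!2!0!2!] = √(2/5)
  +(−1)^1/∏(1,1,1,0,0,1)! = -1  (running -1)
⟨..|..⟩ = √(2/5)·(-1) = -0.632456

−√(2/5) ≈ -0.632456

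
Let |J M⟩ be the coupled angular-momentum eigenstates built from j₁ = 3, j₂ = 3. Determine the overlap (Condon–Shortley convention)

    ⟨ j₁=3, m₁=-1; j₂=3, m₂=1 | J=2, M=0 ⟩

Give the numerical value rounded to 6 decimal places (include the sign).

-0.327327  (= −√(3/28))

√[5·4!2!2!/9! · 2!4!4!2!2!2!] = √(256/21)
  +(−1)^2/∏(2,2,2,2,0,0)! = 1/16  (running 1/16)
  +(−1)^3/∏(3,1,1,1,1,1)! = -1/6  (running -5/48)
  +(−1)^4/∏(4,0,0,0,2,2)! = 1/96  (running -3/32)
⟨..|..⟩ = √(256/21)·(-3/32) = -0.327327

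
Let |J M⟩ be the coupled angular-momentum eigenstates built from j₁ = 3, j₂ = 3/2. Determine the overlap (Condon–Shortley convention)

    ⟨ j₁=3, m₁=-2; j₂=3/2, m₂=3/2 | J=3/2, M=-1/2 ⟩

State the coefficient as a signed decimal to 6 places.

j₁+j₂−J=3  J+j₁−j₂=3  J−j₁+j₂=0  j₁+j₂+J+1=7
(j₁±m₁, j₂±m₂, J±M) = (1,5,3,0,1,2)
P² = 288/7
sum k=3..3:
  [3] −1/12 = -1/12
S = -1/12
C² = P²·S² = 2/7 ; C = -0.534522

−√(2/7) ≈ -0.534522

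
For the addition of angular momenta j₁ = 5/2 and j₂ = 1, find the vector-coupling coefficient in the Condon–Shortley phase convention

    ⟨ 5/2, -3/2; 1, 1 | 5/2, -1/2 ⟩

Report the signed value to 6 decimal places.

−√(16/35) = -0.676123

j₁+j₂−J=1  J+j₁−j₂=4  J−j₁+j₂=1  j₁+j₂+J+1=7
(j₁±m₁, j₂±m₂, J±M) = (1,4,2,0,2,3)
P² = 576/35
sum k=1..1:
  [1] −1/6 = -1/6
S = -1/6
C² = P²·S² = 16/35 ; C = -0.676123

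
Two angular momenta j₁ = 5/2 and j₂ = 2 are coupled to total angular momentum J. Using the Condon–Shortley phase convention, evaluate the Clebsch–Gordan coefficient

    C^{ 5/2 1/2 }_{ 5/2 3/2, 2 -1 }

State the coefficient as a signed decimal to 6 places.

+√(6/35) ≈ +0.414039

j₁+j₂−J=2  J+j₁−j₂=3  J−j₁+j₂=2  j₁+j₂+J+1=8
(j₁±m₁, j₂±m₂, J±M) = (4,1,1,3,3,2)
P² = 216/35
sum k=0..1:
  [0] +1/4 = 1/4
  [1] −1/12 = -1/12
S = 1/6
C² = P²·S² = 6/35 ; C = +0.414039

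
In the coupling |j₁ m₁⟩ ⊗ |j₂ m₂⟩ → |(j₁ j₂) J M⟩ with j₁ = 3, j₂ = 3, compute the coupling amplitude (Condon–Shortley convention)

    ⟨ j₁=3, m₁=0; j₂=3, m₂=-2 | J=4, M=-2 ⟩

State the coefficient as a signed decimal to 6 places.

j₁+j₂−J=2  J+j₁−j₂=4  J−j₁+j₂=4  j₁+j₂+J+1=11
(j₁±m₁, j₂±m₂, J±M) = (3,3,1,5,2,6)
P² = 124416/77
sum k=0..1:
  [0] +1/72 = 1/72
  [1] −1/96 = -1/96
S = 1/288
C² = P²·S² = 3/154 ; C = +0.139573

+0.139573  (= +√(3/154))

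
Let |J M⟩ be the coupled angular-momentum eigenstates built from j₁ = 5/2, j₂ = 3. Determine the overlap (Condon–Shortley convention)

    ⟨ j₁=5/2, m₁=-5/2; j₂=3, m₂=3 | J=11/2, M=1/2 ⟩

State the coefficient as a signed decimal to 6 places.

+√(1/462) ≈ +0.046524

triangle: 0!·5!·6!/12! = 86400/479001600
(j±m)!: 0!·5!·6!·0!·6!·5! = 7464960000
prefactor² = (2J+1)·Δ·N² = 1244160000/77
  k=0: +1/(0!·0!·5!·6!·0!·0!) = 1/86400
Σ = 1/86400  ⇒  CG² = 1244160000/77·1/86400² = 1/462
CG = +√(1/462) = +0.046524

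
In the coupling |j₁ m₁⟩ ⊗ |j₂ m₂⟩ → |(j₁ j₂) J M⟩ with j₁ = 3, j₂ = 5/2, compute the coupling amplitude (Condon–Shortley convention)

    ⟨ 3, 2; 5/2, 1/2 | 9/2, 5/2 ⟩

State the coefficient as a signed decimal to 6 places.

+√(49/198) ≈ +0.497468

j₁+j₂−J=1  J+j₁−j₂=5  J−j₁+j₂=4  j₁+j₂+J+1=11
(j₁±m₁, j₂±m₂, J±M) = (5,1,3,2,7,2)
P² = 115200/11
sum k=0..1:
  [0] +1/144 = 1/144
  [1] −1/480 = -1/480
S = 7/1440
C² = P²·S² = 49/198 ; C = +0.497468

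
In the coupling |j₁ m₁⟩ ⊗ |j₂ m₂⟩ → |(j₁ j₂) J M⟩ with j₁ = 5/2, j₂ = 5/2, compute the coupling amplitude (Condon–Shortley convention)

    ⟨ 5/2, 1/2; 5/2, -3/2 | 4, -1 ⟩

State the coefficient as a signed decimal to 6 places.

√[9·1!4!4!/10! · 3!2!1!4!3!5!] = √(10368/35)
  +(−1)^0/∏(0,1,2,1,2,3)! = 1/24  (running 1/24)
  +(−1)^1/∏(1,0,1,0,3,4)! = -1/144  (running 5/144)
⟨..|..⟩ = √(10368/35)·(5/144) = +0.597614

+0.597614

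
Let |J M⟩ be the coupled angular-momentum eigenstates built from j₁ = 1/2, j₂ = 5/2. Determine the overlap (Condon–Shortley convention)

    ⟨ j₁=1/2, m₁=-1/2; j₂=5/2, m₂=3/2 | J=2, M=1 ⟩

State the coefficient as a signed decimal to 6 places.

√[5·1!0!4!/6! · 0!1!4!1!3!1!] = √(24)
  +(−1)^1/∏(1,0,0,3,0,1)! = -1/6  (running -1/6)
⟨..|..⟩ = √(24)·(-1/6) = -0.816497

−√(2/3) = -0.816497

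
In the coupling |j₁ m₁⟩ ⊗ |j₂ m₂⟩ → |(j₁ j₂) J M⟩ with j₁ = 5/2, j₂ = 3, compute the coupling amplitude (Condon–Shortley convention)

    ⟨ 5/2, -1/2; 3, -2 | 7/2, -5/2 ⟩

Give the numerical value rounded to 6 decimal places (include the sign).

j₁+j₂−J=2  J+j₁−j₂=3  J−j₁+j₂=4  j₁+j₂+J+1=10
(j₁±m₁, j₂±m₂, J±M) = (2,3,1,5,1,6)
P² = 4608/7
sum k=0..1:
  [0] +1/72 = 1/72
  [1] −1/48 = -1/48
S = -1/144
C² = P²·S² = 2/63 ; C = -0.178174

−√(2/63) = -0.178174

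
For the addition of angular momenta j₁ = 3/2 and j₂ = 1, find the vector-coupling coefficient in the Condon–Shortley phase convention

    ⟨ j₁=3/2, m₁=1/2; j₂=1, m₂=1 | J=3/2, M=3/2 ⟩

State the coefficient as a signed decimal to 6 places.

−√(2/5) ≈ -0.632456

j₁+j₂−J=1  J+j₁−j₂=2  J−j₁+j₂=1  j₁+j₂+J+1=5
(j₁±m₁, j₂±m₂, J±M) = (2,1,2,0,3,0)
P² = 8/5
sum k=1..1:
  [1] −1/2 = -1/2
S = -1/2
C² = P²·S² = 2/5 ; C = -0.632456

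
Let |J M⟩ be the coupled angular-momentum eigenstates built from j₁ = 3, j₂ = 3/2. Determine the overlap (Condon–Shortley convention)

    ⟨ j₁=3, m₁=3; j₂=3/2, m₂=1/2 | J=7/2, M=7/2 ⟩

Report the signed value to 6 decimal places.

+√(2/3) = +0.816497

triangle: 1!×5!×2!/9! = 240/362880
(j±m)!: 6!×0!×2!×1!×7!×0! = 7257600
prefactor² = (2J+1)×Δ×N² = 38400
  k=0: +1/(0!×1!×0!×2!×5!×0!) = 1/240
Σ = 1/240  ⇒  CG² = 38400×1/240² = 2/3
CG = +√(2/3) = +0.816497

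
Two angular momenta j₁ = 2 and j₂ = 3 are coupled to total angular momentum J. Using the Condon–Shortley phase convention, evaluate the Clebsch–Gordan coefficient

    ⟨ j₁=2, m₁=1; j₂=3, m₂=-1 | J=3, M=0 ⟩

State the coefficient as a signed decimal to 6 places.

triangle: 2!×2!×4!/9! = 96/362880
(j±m)!: 3!×1!×2!×4!×3!×3! = 10368
prefactor² = (2J+1)×Δ×N² = 96/5
  k=0: +1/(0!×2!×1!×2!×1!×2!) = 1/8
  k=1: −1/(1!×1!×0!×1!×2!×3!) = -1/12
Σ = 1/24  ⇒  CG² = 96/5×1/24² = 1/30
CG = +√(1/30) = +0.182574

+√(1/30) ≈ +0.182574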